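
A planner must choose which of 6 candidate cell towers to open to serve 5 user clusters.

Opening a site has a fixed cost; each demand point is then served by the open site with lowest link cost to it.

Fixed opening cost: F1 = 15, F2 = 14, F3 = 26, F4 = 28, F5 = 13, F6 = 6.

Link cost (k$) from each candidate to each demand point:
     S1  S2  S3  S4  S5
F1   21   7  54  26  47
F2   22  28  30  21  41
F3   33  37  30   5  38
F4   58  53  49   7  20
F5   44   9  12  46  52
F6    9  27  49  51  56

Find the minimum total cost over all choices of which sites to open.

Open {F4, F5, F6}: assign each demand point to its cheapest open site.
  S1→F6 9, S2→F5 9, S3→F5 12, S4→F4 7, S5→F4 20
  link cost 57, fixed 47 → total 104.
Compare {F1, F4, F5, F6}: link cost 55 + fixed 62 = 117.
Compare {F3, F5, F6}: link cost 73 + fixed 45 = 118.
Compare {F2, F4, F5, F6}: link cost 57 + fixed 61 = 118.
All other subsets cost ≥ 117. Minimum total cost: 104.

104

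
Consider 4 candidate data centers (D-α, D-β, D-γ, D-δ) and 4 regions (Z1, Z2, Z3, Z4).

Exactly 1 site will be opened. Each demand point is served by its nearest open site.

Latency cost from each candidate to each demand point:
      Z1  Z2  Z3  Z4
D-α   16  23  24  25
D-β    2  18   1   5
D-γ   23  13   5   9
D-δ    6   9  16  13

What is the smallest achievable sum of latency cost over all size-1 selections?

26

Open {D-β}.
  Z1→D-β 2, Z2→D-β 18, Z3→D-β 1, Z4→D-β 5  ⇒ total 26.
Compare {D-δ}: total 44.
Compare {D-γ}: total 50.
No size-1 selection does better; minimum is 26.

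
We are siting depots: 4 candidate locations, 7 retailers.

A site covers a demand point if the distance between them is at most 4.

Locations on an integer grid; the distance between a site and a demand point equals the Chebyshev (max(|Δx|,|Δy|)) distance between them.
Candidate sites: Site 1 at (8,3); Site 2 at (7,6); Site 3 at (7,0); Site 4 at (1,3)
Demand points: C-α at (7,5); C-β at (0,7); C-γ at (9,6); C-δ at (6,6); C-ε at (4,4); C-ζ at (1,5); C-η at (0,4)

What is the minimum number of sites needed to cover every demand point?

2

Coverage sets (demand points within 4 of each site):
  Site 1: {C-α, C-γ, C-δ, C-ε}
  Site 2: {C-α, C-γ, C-δ, C-ε}
  Site 3: {C-ε}
  Site 4: {C-β, C-ε, C-ζ, C-η}
No single site covers all 7 demand points.
But {Site 1, Site 4} covers everything, so the minimum is 2.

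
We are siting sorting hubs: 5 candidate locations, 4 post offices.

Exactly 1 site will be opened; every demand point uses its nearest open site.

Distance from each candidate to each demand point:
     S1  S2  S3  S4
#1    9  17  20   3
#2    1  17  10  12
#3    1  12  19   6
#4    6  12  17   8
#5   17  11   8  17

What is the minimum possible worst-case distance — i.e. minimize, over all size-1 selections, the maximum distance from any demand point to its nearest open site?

17

Open {#2}.
  Farthest demand point is S2 at distance 17 (to #2); all others are ≤ 17.
With {#4} the worst case is 17.
With {#5} the worst case is 17.
No size-1 selection achieves below 17.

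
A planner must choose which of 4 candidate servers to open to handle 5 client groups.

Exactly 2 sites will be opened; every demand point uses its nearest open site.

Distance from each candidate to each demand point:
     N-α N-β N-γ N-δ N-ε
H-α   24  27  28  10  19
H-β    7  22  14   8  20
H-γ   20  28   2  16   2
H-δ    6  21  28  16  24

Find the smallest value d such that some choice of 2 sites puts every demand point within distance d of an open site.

Open {H-β, H-δ}.
  Farthest demand point is N-β at distance 21 (to H-δ); all others are ≤ 21.
With {H-γ, H-δ} the worst case is 21.
With {H-α, H-β} the worst case is 22.
No size-2 selection achieves below 21.

21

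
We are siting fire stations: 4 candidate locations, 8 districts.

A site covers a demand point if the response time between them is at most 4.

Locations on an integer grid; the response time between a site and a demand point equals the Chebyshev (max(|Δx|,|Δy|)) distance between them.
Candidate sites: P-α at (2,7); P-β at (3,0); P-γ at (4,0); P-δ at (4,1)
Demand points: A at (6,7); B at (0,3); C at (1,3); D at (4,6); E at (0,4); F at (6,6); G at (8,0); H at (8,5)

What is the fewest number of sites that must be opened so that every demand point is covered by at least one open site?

Coverage sets (demand points within 4 of each site):
  P-α: {A, B, C, D, E, F}
  P-β: {B, C, E}
  P-γ: {B, C, E, G}
  P-δ: {B, C, E, G, H}
No single site covers all 8 demand points.
But {P-α, P-δ} covers everything, so the minimum is 2.

2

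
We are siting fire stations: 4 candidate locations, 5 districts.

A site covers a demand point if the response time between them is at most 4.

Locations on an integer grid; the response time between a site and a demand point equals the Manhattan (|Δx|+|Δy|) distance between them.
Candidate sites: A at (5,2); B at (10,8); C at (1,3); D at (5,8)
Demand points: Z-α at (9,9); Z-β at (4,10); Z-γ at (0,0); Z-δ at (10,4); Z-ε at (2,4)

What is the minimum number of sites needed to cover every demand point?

Coverage sets (demand points within 4 of each site):
  A: {}
  B: {Z-α, Z-δ}
  C: {Z-γ, Z-ε}
  D: {Z-β}
No 2 sites suffice: every size-2 union leaves at least one demand point uncovered.
But {B, C, D} covers everything, so the minimum is 3.

3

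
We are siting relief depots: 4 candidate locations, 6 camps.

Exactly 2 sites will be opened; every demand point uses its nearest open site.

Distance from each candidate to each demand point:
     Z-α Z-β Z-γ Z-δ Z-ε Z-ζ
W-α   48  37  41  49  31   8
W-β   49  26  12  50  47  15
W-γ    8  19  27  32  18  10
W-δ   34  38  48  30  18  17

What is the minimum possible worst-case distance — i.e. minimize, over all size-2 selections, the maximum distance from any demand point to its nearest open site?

30

Open {W-γ, W-δ}.
  Farthest demand point is Z-δ at distance 30 (to W-δ); all others are ≤ 30.
With {W-α, W-γ} the worst case is 32.
With {W-β, W-γ} the worst case is 32.
No size-2 selection achieves below 30.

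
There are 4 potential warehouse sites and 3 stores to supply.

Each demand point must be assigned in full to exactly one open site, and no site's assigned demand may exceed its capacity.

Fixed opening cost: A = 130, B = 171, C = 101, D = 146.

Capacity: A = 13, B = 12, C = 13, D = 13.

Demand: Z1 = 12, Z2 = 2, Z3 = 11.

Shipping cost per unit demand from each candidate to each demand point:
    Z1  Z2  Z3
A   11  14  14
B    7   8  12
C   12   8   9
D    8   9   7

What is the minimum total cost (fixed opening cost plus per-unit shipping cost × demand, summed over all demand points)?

458

Open {C, D}; cheapest assignment that respects the capacities:
  C (cap 13, load 13): Z2, Z3 — cost 2×8 + 11×9 = 115
  D (cap 13, load 12): Z1 — cost 12×8 = 96
  Shipping 211, fixed 247 → total 458.
  Any other capacity-feasible assignment to {C, D} ships for at least 211.
Compare {B, C}: its best feasible assignment gives total 471.
Compare {A, C}: its best feasible assignment gives total 478.
Every other set of open sites that can feasibly serve all demand totals ≥ 471 even under its best assignment. Minimum: 458.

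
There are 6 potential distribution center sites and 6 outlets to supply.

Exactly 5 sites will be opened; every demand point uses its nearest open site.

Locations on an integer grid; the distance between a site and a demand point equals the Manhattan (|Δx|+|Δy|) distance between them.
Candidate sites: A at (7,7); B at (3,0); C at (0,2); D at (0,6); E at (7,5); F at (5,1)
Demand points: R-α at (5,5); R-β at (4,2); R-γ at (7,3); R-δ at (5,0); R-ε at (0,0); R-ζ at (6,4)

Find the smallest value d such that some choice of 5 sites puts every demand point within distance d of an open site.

2

Open {A, B, C, E, F}.
  Farthest demand point is R-α at distance 2 (to E); all others are ≤ 2.
With {A, C, D, E, F} the worst case is 2.
With {B, C, D, E, F} the worst case is 2.
No size-5 selection achieves below 2.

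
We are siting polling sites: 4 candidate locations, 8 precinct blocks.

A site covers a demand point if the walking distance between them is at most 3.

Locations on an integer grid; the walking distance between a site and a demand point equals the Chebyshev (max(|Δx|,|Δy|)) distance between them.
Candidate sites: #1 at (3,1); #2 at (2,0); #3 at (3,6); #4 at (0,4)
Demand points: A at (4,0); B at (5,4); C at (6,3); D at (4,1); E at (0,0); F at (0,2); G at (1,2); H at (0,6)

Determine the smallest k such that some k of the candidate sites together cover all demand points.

Coverage sets (demand points within 3 of each site):
  #1: {A, B, C, D, E, F, G}
  #2: {A, D, E, F, G}
  #3: {B, C, H}
  #4: {F, G, H}
No single site covers all 8 demand points.
But {#1, #3} covers everything, so the minimum is 2.

2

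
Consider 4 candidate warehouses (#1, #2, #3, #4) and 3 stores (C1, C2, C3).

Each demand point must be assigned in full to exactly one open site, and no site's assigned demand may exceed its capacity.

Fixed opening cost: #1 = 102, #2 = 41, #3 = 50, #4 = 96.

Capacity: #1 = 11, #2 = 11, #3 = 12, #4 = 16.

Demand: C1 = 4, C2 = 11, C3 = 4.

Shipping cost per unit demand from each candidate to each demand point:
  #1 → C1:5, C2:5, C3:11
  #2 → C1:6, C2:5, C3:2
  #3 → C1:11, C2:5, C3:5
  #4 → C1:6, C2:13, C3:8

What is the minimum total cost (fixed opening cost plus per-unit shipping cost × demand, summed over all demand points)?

178

Open {#2, #3}; cheapest assignment that respects the capacities:
  #2 (cap 11, load 8): C1, C3 — cost 4×6 + 4×2 = 32
  #3 (cap 12, load 11): C2 — cost 11×5 = 55
  Shipping 87, fixed 91 → total 178.
  Any other capacity-feasible assignment to {#2, #3} ships for at least 87.
Compare {#1, #2}: its best feasible assignment gives total 230.
Compare {#2, #4}: its best feasible assignment gives total 248.
Every other set of open sites that can feasibly serve all demand totals ≥ 230 even under its best assignment. Minimum: 178.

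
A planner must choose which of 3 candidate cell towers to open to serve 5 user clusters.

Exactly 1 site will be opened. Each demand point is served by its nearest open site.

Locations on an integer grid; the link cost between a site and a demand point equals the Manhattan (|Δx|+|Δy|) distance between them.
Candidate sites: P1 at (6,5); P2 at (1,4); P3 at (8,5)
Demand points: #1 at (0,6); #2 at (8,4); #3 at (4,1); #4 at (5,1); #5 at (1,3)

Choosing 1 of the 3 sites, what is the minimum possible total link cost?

Open {P2}.
  #1→P2 3, #2→P2 7, #3→P2 6, #4→P2 7, #5→P2 1  ⇒ total 24.
Compare {P1}: total 28.
Compare {P3}: total 34.

24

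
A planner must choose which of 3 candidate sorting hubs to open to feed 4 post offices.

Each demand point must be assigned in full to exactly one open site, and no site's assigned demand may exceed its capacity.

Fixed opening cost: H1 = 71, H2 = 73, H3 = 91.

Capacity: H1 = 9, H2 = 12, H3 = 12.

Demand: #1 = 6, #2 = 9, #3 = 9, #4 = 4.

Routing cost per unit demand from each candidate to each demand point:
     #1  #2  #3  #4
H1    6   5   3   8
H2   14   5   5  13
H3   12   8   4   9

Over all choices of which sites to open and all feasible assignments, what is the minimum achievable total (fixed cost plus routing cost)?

Open {H1, H2, H3}; cheapest assignment that respects the capacities:
  H1 (cap 9, load 9): #3 — cost 9×3 = 27
  H2 (cap 12, load 9): #2 — cost 9×5 = 45
  H3 (cap 12, load 10): #1, #4 — cost 6×12 + 4×9 = 108
  Shipping 180, fixed 235 → total 415.
  Any other capacity-feasible assignment to {H1, H2, H3} ships for at least 180.
Total demand is 28 and no other set of sites has combined capacity ≥ 28, so {H1, H2, H3} is the only feasible choice of open sites. Minimum: 415.

415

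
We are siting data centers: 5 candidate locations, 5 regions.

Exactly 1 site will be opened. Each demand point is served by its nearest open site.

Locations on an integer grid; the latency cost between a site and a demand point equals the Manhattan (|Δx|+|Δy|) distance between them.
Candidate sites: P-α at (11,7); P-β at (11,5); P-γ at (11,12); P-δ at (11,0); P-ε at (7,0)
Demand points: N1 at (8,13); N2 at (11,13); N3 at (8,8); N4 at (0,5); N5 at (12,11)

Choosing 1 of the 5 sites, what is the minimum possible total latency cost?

32

Open {P-γ}.
  N1→P-γ 4, N2→P-γ 1, N3→P-γ 7, N4→P-γ 18, N5→P-γ 2  ⇒ total 32.
Compare {P-α}: total 37.
Compare {P-β}: total 43.
No size-1 selection does better; minimum is 32.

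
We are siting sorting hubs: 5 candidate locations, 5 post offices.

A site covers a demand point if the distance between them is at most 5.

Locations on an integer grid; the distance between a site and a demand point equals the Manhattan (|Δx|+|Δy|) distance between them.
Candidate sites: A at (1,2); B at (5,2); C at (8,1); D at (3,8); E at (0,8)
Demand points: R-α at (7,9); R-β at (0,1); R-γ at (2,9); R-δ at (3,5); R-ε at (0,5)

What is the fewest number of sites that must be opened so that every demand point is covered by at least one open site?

Coverage sets (demand points within 5 of each site):
  A: {R-β, R-δ, R-ε}
  B: {R-δ}
  C: {}
  D: {R-α, R-γ, R-δ}
  E: {R-γ, R-ε}
No single site covers all 5 demand points.
But {A, D} covers everything, so the minimum is 2.

2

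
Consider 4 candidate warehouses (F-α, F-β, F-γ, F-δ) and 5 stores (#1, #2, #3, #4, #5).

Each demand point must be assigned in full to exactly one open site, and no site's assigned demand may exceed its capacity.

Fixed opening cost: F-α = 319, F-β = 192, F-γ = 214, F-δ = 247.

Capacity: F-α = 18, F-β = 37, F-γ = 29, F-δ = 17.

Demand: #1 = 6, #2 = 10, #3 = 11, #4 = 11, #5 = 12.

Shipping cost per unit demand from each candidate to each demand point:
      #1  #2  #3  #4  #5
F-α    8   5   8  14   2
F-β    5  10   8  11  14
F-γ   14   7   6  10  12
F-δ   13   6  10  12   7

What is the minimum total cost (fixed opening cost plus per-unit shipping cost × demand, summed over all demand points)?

859

Open {F-β, F-γ}; cheapest assignment that respects the capacities:
  F-β (cap 37, load 28): #1, #3, #4 — cost 6×5 + 11×8 + 11×11 = 239
  F-γ (cap 29, load 22): #2, #5 — cost 10×7 + 12×12 = 214
  Shipping 453, fixed 406 → total 859.
  Any other capacity-feasible assignment to {F-β, F-γ} ships for at least 453.
Compare {F-α, F-β}: its best feasible assignment gives total 892.
Compare {F-β, F-δ}: its best feasible assignment gives total 954.
Every other set of open sites that can feasibly serve all demand totals ≥ 892 even under its best assignment. Minimum: 859.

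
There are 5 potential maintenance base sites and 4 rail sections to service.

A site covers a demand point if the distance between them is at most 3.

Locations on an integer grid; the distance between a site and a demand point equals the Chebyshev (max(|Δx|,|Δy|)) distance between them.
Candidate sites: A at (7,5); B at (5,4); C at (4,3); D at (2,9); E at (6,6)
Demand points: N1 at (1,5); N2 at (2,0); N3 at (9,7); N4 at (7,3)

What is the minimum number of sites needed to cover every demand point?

2

Coverage sets (demand points within 3 of each site):
  A: {N3, N4}
  B: {N4}
  C: {N1, N2, N4}
  D: {}
  E: {N3, N4}
No single site covers all 4 demand points.
But {A, C} covers everything, so the minimum is 2.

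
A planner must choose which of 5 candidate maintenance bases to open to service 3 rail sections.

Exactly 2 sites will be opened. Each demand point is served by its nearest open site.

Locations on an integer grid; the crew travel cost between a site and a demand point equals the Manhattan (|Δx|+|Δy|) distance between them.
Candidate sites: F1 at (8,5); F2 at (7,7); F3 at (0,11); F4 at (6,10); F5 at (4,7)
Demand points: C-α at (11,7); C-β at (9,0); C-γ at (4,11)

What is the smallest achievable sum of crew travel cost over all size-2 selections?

14

Open {F1, F4}.
  C-α→F1 5, C-β→F1 6, C-γ→F4 3  ⇒ total 14.
Compare {F1, F3}: total 15.
Compare {F1, F5}: total 15.
No size-2 selection does better; minimum is 14.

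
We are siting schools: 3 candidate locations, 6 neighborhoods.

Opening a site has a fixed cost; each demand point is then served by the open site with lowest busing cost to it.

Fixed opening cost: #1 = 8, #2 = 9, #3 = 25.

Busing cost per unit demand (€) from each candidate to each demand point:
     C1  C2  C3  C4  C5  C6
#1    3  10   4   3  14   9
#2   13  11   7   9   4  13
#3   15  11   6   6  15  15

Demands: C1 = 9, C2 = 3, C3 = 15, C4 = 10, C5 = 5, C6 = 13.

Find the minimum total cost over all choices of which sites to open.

301

Open {#1, #2}: assign each demand point to its cheapest open site.
  C1→#1 9×3=27, C2→#1 3×10=30, C3→#1 15×4=60, C4→#1 10×3=30, C5→#2 5×4=20, C6→#1 13×9=117
  busing cost 284, fixed 17 → total 301.
Compare {#1, #2, #3}: busing cost 284 + fixed 42 = 326.
Compare {#1}: busing cost 334 + fixed 8 = 342.
Compare {#1, #3}: busing cost 334 + fixed 33 = 367.
All other subsets cost ≥ 326. Minimum total cost: 301.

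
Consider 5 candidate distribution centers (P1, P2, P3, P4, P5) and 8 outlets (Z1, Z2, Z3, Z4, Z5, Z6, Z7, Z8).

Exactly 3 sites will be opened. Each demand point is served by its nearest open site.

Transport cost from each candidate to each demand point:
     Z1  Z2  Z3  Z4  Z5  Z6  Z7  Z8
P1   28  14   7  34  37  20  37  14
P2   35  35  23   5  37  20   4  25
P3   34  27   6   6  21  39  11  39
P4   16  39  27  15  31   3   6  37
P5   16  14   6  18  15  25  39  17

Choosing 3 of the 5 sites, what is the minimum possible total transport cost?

Open {P2, P4, P5}.
  Z1→P4 16, Z2→P5 14, Z3→P5 6, Z4→P2 5, Z5→P5 15, Z6→P4 3, Z7→P2 4, Z8→P5 17  ⇒ total 80.
Compare {P3, P4, P5}: total 83.
Compare {P1, P3, P4}: total 86.
No size-3 selection does better; minimum is 80.

80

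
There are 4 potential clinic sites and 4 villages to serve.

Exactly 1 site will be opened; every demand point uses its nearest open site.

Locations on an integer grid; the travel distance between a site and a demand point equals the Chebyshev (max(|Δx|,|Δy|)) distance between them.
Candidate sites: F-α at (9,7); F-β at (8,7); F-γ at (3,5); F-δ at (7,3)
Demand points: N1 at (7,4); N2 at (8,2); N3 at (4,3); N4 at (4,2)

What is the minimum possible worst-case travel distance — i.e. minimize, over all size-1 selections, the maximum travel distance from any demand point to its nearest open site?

3

Open {F-δ}.
  Farthest demand point is N3 at travel distance 3 (to F-δ); all others are ≤ 3.
With {F-α} the worst case is 5.
With {F-β} the worst case is 5.
No size-1 selection achieves below 3.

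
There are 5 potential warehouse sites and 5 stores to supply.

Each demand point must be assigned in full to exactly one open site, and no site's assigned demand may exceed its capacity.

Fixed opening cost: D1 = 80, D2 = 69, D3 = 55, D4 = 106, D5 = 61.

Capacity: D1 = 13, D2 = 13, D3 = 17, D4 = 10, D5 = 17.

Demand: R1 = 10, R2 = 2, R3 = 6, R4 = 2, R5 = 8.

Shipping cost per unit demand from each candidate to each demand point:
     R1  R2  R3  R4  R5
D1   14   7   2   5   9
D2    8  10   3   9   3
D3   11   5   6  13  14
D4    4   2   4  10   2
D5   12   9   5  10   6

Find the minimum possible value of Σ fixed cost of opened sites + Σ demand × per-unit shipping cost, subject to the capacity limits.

Open {D2, D5}; cheapest assignment that respects the capacities:
  D2 (cap 13, load 12): R1, R4 — cost 10×8 + 2×9 = 98
  D5 (cap 17, load 16): R2, R3, R5 — cost 2×9 + 6×5 + 8×6 = 96
  Shipping 194, fixed 130 → total 324.
  Any other capacity-feasible assignment to {D2, D5} ships for at least 194.
Compare {D2, D3}: its best feasible assignment gives total 332.
Compare {D3, D5}: its best feasible assignment gives total 334.
Every other set of open sites that can feasibly serve all demand totals ≥ 332 even under its best assignment. Minimum: 324.

324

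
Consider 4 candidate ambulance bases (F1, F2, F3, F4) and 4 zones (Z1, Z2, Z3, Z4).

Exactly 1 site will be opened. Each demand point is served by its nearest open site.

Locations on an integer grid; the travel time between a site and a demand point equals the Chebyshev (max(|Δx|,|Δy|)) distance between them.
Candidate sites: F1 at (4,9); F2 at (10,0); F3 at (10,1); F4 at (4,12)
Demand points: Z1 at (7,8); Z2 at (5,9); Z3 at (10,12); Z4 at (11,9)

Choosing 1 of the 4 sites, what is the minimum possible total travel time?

Open {F1}.
  Z1→F1 3, Z2→F1 1, Z3→F1 6, Z4→F1 7  ⇒ total 17.
Compare {F4}: total 20.
Compare {F3}: total 34.
No size-1 selection does better; minimum is 17.

17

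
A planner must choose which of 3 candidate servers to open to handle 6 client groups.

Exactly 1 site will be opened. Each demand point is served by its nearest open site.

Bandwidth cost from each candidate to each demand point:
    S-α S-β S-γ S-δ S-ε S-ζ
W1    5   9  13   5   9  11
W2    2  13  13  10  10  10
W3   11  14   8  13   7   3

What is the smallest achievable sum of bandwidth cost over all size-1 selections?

Open {W1}.
  S-α→W1 5, S-β→W1 9, S-γ→W1 13, S-δ→W1 5, S-ε→W1 9, S-ζ→W1 11  ⇒ total 52.
Compare {W3}: total 56.
Compare {W2}: total 58.

52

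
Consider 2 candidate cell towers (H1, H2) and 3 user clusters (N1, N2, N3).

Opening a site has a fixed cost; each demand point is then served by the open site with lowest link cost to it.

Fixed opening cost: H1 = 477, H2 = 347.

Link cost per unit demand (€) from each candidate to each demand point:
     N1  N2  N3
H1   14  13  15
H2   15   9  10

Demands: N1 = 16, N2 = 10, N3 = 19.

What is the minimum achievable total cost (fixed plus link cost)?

Open {H2}: assign each demand point to its cheapest open site.
  N1→H2 16×15=240, N2→H2 10×9=90, N3→H2 19×10=190
  link cost 520, fixed 347 → total 867.
Compare {H1}: link cost 639 + fixed 477 = 1116.
Compare {H1, H2}: link cost 504 + fixed 824 = 1328.

867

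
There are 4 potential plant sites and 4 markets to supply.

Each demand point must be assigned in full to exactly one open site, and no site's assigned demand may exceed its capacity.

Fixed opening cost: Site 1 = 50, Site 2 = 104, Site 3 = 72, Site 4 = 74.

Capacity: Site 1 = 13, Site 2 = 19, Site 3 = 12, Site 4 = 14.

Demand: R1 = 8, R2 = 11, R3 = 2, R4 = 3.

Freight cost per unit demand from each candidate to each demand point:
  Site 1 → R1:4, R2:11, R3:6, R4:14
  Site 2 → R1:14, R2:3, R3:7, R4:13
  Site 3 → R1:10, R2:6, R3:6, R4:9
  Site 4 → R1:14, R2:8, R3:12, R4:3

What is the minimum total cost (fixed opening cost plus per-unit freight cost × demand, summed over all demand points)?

Open {Site 1, Site 4}; cheapest assignment that respects the capacities:
  Site 1 (cap 13, load 10): R1, R3 — cost 8×4 + 2×6 = 44
  Site 4 (cap 14, load 14): R2, R4 — cost 11×8 + 3×3 = 97
  Shipping 141, fixed 124 → total 265.
  Any other capacity-feasible assignment to {Site 1, Site 4} ships for at least 141.
Compare {Site 1, Site 2}: its best feasible assignment gives total 270.
Compare {Site 1, Site 3}: its best feasible assignment gives total 274.
Every other set of open sites that can feasibly serve all demand totals ≥ 270 even under its best assignment. Minimum: 265.

265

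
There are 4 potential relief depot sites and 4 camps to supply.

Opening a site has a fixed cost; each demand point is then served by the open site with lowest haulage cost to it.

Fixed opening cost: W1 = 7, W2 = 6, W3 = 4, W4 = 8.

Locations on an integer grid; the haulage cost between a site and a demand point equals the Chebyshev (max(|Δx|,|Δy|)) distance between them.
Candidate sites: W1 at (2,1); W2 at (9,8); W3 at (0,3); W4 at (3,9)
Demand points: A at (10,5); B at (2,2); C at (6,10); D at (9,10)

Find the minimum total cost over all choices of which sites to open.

Open {W2, W3}: assign each demand point to its cheapest open site.
  A→W2 3, B→W3 2, C→W2 3, D→W2 2
  haulage cost 10, fixed 10 → total 20.
Compare {W2}: haulage cost 15 + fixed 6 = 21.
Compare {W1, W2}: haulage cost 9 + fixed 13 = 22.
Compare {W1, W2, W3}: haulage cost 9 + fixed 17 = 26.
All other subsets cost ≥ 21. Minimum total cost: 20.

20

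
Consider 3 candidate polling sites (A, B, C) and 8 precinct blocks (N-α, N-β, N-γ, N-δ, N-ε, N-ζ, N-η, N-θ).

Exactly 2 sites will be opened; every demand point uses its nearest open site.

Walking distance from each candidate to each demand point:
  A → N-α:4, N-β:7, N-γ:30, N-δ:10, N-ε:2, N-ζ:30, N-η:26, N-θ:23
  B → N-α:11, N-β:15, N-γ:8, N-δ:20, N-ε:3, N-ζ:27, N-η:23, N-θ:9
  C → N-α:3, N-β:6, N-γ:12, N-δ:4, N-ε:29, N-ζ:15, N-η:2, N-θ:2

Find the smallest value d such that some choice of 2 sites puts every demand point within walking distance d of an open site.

Open {A, C}.
  Farthest demand point is N-ζ at walking distance 15 (to C); all others are ≤ 15.
With {B, C} the worst case is 15.
With {A, B} the worst case is 27.
No size-2 selection achieves below 15.

15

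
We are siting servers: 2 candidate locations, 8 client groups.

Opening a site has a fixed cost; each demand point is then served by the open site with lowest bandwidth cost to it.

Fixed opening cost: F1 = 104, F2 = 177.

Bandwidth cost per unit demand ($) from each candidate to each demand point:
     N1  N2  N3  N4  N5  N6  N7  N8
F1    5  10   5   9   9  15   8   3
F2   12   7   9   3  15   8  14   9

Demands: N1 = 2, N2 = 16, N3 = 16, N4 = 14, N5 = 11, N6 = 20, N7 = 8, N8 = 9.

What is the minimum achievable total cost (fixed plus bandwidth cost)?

875

Open {F1, F2}: assign each demand point to its cheapest open site.
  N1→F1 2×5=10, N2→F2 16×7=112, N3→F1 16×5=80, N4→F2 14×3=42, N5→F1 11×9=99, N6→F2 20×8=160, N7→F1 8×8=64, N8→F1 9×3=27
  bandwidth cost 594, fixed 281 → total 875.
Compare {F1}: bandwidth cost 866 + fixed 104 = 970.
Compare {F2}: bandwidth cost 840 + fixed 177 = 1017.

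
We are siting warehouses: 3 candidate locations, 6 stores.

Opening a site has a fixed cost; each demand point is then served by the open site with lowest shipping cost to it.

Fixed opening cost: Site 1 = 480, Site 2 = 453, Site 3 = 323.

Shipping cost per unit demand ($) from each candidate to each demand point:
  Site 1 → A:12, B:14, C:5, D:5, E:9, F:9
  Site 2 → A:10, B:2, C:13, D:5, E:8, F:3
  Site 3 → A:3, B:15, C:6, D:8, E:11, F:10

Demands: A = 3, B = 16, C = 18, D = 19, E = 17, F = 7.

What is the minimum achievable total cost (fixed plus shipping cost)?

1001

Open {Site 2}: assign each demand point to its cheapest open site.
  A→Site 2 3×10=30, B→Site 2 16×2=32, C→Site 2 18×13=234, D→Site 2 19×5=95, E→Site 2 17×8=136, F→Site 2 7×3=21
  shipping cost 548, fixed 453 → total 1001.
Compare {Site 3}: shipping cost 766 + fixed 323 = 1089.
Compare {Site 1}: shipping cost 661 + fixed 480 = 1141.
Compare {Site 2, Site 3}: shipping cost 401 + fixed 776 = 1177.
All other subsets cost ≥ 1089. Minimum total cost: 1001.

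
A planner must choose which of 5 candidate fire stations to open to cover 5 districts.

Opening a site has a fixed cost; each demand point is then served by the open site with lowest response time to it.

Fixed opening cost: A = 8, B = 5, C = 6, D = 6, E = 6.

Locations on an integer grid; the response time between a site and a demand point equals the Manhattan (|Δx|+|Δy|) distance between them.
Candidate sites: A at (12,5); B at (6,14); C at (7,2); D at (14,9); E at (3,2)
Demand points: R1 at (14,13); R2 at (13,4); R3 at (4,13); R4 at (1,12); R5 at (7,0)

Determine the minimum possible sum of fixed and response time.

39

Open {B, C, D}: assign each demand point to its cheapest open site.
  R1→D 4, R2→D 6, R3→B 3, R4→B 7, R5→C 2
  response time 22, fixed 17 → total 39.
Compare {B, C}: response time 29 + fixed 11 = 40.
Compare {A, B, C}: response time 23 + fixed 19 = 42.
Compare {B, D, E}: response time 26 + fixed 17 = 43.
All other subsets cost ≥ 40. Minimum total cost: 39.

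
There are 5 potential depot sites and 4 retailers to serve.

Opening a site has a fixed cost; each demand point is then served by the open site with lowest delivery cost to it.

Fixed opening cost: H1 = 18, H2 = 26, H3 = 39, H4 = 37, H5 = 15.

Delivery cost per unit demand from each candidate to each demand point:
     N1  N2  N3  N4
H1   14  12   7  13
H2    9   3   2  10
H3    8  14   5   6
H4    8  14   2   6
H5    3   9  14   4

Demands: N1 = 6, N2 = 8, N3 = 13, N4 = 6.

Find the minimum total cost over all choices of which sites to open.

133

Open {H2, H5}: assign each demand point to its cheapest open site.
  N1→H5 6×3=18, N2→H2 8×3=24, N3→H2 13×2=26, N4→H5 6×4=24
  delivery cost 92, fixed 41 → total 133.
Compare {H1, H2, H5}: delivery cost 92 + fixed 59 = 151.
Compare {H2, H4, H5}: delivery cost 92 + fixed 78 = 170.
Compare {H2, H3, H5}: delivery cost 92 + fixed 80 = 172.
All other subsets cost ≥ 151. Minimum total cost: 133.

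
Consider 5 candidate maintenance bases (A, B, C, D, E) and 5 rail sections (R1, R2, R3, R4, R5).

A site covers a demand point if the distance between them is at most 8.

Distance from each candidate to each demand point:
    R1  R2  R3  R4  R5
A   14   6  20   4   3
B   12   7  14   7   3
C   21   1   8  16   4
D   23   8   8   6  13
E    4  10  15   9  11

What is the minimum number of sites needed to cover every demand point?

3

Coverage sets (demand points within 8 of each site):
  A: {R2, R4, R5}
  B: {R2, R4, R5}
  C: {R2, R3, R5}
  D: {R2, R3, R4}
  E: {R1}
No 2 sites suffice: every size-2 union leaves at least one demand point uncovered.
But {A, C, E} covers everything, so the minimum is 3.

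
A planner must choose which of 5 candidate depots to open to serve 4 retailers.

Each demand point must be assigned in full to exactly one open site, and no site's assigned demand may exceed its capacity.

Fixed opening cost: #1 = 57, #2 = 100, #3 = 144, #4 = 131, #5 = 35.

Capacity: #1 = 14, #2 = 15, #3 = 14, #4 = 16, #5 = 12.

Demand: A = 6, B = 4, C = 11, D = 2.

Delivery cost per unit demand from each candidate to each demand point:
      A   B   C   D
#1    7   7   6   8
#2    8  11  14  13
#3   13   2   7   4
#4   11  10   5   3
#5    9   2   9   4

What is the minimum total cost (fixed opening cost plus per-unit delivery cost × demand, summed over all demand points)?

Open {#1, #5}; cheapest assignment that respects the capacities:
  #1 (cap 14, load 11): C — cost 11×6 = 66
  #5 (cap 12, load 12): A, B, D — cost 6×9 + 4×2 + 2×4 = 70
  Shipping 136, fixed 92 → total 228.
  Any other capacity-feasible assignment to {#1, #5} ships for at least 136.
Compare {#4, #5}: its best feasible assignment gives total 289.
Compare {#1, #4}: its best feasible assignment gives total 319.
Every other set of open sites that can feasibly serve all demand totals ≥ 289 even under its best assignment. Minimum: 228.

228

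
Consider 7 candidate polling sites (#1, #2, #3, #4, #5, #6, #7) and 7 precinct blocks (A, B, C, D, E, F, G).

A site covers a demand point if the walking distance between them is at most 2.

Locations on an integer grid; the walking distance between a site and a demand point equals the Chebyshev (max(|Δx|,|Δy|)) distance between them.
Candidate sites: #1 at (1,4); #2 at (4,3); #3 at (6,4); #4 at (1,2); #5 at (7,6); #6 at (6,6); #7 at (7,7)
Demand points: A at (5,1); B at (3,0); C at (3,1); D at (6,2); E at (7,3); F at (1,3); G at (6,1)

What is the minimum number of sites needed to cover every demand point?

3

Coverage sets (demand points within 2 of each site):
  #1: {F}
  #2: {A, C, D, G}
  #3: {D, E}
  #4: {B, C, F}
  #5: {}
  #6: {}
  #7: {}
No 2 sites suffice: every size-2 union leaves at least one demand point uncovered.
But {#2, #3, #4} covers everything, so the minimum is 3.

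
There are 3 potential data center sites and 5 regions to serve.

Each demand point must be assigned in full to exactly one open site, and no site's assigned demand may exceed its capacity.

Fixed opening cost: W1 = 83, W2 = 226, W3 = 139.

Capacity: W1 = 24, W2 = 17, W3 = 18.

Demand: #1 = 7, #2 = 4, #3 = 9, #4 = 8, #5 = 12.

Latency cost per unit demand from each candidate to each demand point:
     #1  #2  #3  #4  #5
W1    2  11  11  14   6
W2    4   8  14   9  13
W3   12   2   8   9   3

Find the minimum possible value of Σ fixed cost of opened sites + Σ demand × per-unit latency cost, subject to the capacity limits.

Open {W1, W3}; cheapest assignment that respects the capacities:
  W1 (cap 24, load 24): #1, #3, #4 — cost 7×2 + 9×11 + 8×14 = 225
  W3 (cap 18, load 16): #2, #5 — cost 4×2 + 12×3 = 44
  Shipping 269, fixed 222 → total 491.
  Any other capacity-feasible assignment to {W1, W3} ships for at least 269.
Compare {W1, W2}: its best feasible assignment gives total 637.
Compare {W1, W2, W3}: its best feasible assignment gives total 677.
Every other set of open sites that can feasibly serve all demand totals ≥ 637 even under its best assignment. Minimum: 491.

491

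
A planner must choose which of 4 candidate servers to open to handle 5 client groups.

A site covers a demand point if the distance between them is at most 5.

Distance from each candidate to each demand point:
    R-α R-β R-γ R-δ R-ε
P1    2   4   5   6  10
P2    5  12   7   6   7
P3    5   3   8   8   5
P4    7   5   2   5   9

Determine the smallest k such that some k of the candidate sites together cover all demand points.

Coverage sets (demand points within 5 of each site):
  P1: {R-α, R-β, R-γ}
  P2: {R-α}
  P3: {R-α, R-β, R-ε}
  P4: {R-β, R-γ, R-δ}
No single site covers all 5 demand points.
But {P3, P4} covers everything, so the minimum is 2.

2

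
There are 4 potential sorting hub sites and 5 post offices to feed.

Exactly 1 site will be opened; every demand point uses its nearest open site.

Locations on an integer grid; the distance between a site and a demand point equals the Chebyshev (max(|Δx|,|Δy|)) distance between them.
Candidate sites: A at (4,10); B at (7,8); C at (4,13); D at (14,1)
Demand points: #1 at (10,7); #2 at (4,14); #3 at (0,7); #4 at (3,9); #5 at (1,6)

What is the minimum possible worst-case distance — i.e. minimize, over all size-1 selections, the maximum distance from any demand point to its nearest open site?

6

Open {A}.
  Farthest demand point is #1 at distance 6 (to A); all others are ≤ 6.
With {B} the worst case is 7.
With {C} the worst case is 7.
No size-1 selection achieves below 6.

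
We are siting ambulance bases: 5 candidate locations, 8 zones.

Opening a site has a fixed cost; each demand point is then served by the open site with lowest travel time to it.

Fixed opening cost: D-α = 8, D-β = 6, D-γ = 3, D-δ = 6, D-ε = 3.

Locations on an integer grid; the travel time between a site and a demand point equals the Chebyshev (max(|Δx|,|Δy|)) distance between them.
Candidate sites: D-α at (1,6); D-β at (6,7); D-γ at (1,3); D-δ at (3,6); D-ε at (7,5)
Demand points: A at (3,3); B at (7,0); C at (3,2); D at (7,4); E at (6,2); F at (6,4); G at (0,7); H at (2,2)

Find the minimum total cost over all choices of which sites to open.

25

Open {D-γ, D-ε}: assign each demand point to its cheapest open site.
  A→D-γ 2, B→D-ε 5, C→D-γ 2, D→D-ε 1, E→D-ε 3, F→D-ε 1, G→D-γ 4, H→D-γ 1
  travel time 19, fixed 6 → total 25.
Compare {D-α, D-γ, D-ε}: travel time 16 + fixed 14 = 30.
Compare {D-γ, D-δ, D-ε}: travel time 18 + fixed 12 = 30.
Compare {D-β, D-γ, D-ε}: travel time 19 + fixed 12 = 31.
All other subsets cost ≥ 30. Minimum total cost: 25.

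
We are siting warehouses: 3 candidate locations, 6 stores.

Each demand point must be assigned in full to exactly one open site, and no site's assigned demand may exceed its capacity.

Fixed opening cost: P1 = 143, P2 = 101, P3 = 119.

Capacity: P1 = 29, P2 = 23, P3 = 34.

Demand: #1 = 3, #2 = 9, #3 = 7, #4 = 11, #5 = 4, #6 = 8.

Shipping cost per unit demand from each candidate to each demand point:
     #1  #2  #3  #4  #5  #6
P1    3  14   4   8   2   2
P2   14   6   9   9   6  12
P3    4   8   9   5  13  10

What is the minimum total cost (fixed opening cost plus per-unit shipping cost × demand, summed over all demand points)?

Open {P1, P3}; cheapest assignment that respects the capacities:
  P1 (cap 29, load 22): #1, #3, #5, #6 — cost 3×3 + 7×4 + 4×2 + 8×2 = 61
  P3 (cap 34, load 20): #2, #4 — cost 9×8 + 11×5 = 127
  Shipping 188, fixed 262 → total 450.
  Any other capacity-feasible assignment to {P1, P3} ships for at least 188.
Compare {P1, P2}: its best feasible assignment gives total 458.
Compare {P2, P3}: its best feasible assignment gives total 508.
Every other set of open sites that can feasibly serve all demand totals ≥ 458 even under its best assignment. Minimum: 450.

450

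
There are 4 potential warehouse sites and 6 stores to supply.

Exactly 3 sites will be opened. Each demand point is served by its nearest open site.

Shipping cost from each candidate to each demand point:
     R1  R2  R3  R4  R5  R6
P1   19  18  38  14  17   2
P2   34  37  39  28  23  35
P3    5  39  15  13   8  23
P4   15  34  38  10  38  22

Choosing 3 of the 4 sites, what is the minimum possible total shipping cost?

58

Open {P1, P3, P4}.
  R1→P3 5, R2→P1 18, R3→P3 15, R4→P4 10, R5→P3 8, R6→P1 2  ⇒ total 58.
Compare {P1, P2, P3}: total 61.
Compare {P2, P3, P4}: total 94.
No size-3 selection does better; minimum is 58.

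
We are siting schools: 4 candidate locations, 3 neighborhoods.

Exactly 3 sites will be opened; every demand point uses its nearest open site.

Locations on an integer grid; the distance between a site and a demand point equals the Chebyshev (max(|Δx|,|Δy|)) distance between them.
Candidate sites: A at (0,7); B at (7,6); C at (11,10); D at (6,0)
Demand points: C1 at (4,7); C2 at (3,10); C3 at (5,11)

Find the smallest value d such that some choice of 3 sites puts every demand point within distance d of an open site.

Open {A, B, C}.
  Farthest demand point is C3 at distance 5 (to A); all others are ≤ 5.
With {A, B, D} the worst case is 5.
With {A, C, D} the worst case is 5.
No size-3 selection achieves below 5.

5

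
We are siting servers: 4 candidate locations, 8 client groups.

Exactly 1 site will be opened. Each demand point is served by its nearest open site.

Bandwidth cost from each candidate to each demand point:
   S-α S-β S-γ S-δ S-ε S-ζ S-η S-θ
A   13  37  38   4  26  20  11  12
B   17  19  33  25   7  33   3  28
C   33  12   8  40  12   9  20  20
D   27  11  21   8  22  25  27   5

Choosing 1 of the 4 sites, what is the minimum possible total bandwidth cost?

Open {D}.
  S-α→D 27, S-β→D 11, S-γ→D 21, S-δ→D 8, S-ε→D 22, S-ζ→D 25, S-η→D 27, S-θ→D 5  ⇒ total 146.
Compare {C}: total 154.
Compare {A}: total 161.
No size-1 selection does better; minimum is 146.

146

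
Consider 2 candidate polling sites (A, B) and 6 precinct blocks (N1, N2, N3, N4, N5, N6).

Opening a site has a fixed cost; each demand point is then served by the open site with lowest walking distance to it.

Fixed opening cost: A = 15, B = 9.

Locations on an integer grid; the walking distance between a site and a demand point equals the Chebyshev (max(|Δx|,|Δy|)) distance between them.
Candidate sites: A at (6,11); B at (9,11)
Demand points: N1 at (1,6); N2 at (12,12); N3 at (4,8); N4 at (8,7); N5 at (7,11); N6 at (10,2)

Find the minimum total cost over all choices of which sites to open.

Open {B}: assign each demand point to its cheapest open site.
  N1→B 8, N2→B 3, N3→B 5, N4→B 4, N5→B 2, N6→B 9
  walking distance 31, fixed 9 → total 40.
Compare {A}: walking distance 28 + fixed 15 = 43.
Compare {A, B}: walking distance 25 + fixed 24 = 49.

40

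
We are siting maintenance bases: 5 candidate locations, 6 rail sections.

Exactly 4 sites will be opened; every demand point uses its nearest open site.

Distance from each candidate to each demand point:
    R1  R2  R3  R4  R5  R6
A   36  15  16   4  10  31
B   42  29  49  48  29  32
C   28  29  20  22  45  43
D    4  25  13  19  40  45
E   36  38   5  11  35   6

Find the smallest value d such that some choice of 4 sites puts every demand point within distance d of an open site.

15

Open {A, B, D, E}.
  Farthest demand point is R2 at distance 15 (to A); all others are ≤ 15.
With {A, C, D, E} the worst case is 15.
With {A, B, C, E} the worst case is 28.
No size-4 selection achieves below 15.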